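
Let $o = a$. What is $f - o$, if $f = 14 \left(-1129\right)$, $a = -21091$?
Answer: $5285$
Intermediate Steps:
$f = -15806$
$o = -21091$
$f - o = -15806 - -21091 = -15806 + 21091 = 5285$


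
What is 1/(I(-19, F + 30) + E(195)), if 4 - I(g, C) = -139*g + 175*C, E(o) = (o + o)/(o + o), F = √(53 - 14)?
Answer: -7886/60994621 + 175*√39/60994621 ≈ -0.00011137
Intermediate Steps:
F = √39 ≈ 6.2450
E(o) = 1 (E(o) = (2*o)/((2*o)) = (2*o)*(1/(2*o)) = 1)
I(g, C) = 4 - 175*C + 139*g (I(g, C) = 4 - (-139*g + 175*C) = 4 + (-175*C + 139*g) = 4 - 175*C + 139*g)
1/(I(-19, F + 30) + E(195)) = 1/((4 - 175*(√39 + 30) + 139*(-19)) + 1) = 1/((4 - 175*(30 + √39) - 2641) + 1) = 1/((4 + (-5250 - 175*√39) - 2641) + 1) = 1/((-7887 - 175*√39) + 1) = 1/(-7886 - 175*√39)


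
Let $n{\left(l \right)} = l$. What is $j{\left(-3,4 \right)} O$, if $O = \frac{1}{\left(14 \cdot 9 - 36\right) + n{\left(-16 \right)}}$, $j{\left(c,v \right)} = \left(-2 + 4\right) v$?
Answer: $\frac{4}{37} \approx 0.10811$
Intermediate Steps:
$j{\left(c,v \right)} = 2 v$
$O = \frac{1}{74}$ ($O = \frac{1}{\left(14 \cdot 9 - 36\right) - 16} = \frac{1}{\left(126 - 36\right) - 16} = \frac{1}{90 - 16} = \frac{1}{74} \approx 0.013514$)
$j{\left(-3,4 \right)} O = 2 \cdot 4 \cdot \frac{1}{74} = 8 \cdot \frac{1}{74} = \frac{4}{37}$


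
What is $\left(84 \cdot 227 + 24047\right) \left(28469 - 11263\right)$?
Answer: $741836690$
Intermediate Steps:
$\left(84 \cdot 227 + 24047\right) \left(28469 - 11263\right) = \left(19068 + 24047\right) 17206 = 43115 \cdot 17206 = 741836690$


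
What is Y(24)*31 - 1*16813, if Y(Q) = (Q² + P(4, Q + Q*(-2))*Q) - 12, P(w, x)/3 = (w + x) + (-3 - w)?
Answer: -59593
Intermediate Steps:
P(w, x) = -9 + 3*x (P(w, x) = 3*((w + x) + (-3 - w)) = 3*(-3 + x) = -9 + 3*x)
Y(Q) = -12 + Q² + Q*(-9 - 3*Q) (Y(Q) = (Q² + (-9 + 3*(Q + Q*(-2)))*Q) - 12 = (Q² + (-9 + 3*(Q - 2*Q))*Q) - 12 = (Q² + (-9 + 3*(-Q))*Q) - 12 = (Q² + (-9 - 3*Q)*Q) - 12 = (Q² + Q*(-9 - 3*Q)) - 12 = -12 + Q² + Q*(-9 - 3*Q))
Y(24)*31 - 1*16813 = (-12 - 9*24 - 2*24²)*31 - 1*16813 = (-12 - 216 - 2*576)*31 - 16813 = (-12 - 216 - 1152)*31 - 16813 = -1380*31 - 16813 = -42780 - 16813 = -59593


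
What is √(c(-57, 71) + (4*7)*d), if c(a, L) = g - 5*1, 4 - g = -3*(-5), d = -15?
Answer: 2*I*√109 ≈ 20.881*I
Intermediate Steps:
g = -11 (g = 4 - (-3)*(-5) = 4 - 1*15 = 4 - 15 = -11)
c(a, L) = -16 (c(a, L) = -11 - 5*1 = -11 - 5 = -16)
√(c(-57, 71) + (4*7)*d) = √(-16 + (4*7)*(-15)) = √(-16 + 28*(-15)) = √(-16 - 420) = √(-436) = 2*I*√109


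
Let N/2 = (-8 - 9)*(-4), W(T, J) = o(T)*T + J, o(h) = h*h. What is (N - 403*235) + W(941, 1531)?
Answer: 833144583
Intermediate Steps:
o(h) = h²
W(T, J) = J + T³ (W(T, J) = T²*T + J = T³ + J = J + T³)
N = 136 (N = 2*((-8 - 9)*(-4)) = 2*(-17*(-4)) = 2*68 = 136)
(N - 403*235) + W(941, 1531) = (136 - 403*235) + (1531 + 941³) = (136 - 94705) + (1531 + 833237621) = -94569 + 833239152 = 833144583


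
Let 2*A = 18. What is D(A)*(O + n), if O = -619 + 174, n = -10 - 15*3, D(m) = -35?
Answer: 17500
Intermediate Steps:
A = 9 (A = (1/2)*18 = 9)
n = -55 (n = -10 - 45 = -55)
O = -445
D(A)*(O + n) = -35*(-445 - 55) = -35*(-500) = 17500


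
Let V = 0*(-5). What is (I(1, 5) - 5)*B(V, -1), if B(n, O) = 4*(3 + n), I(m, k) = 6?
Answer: 12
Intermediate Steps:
V = 0
B(n, O) = 12 + 4*n
(I(1, 5) - 5)*B(V, -1) = (6 - 5)*(12 + 4*0) = 1*(12 + 0) = 1*12 = 12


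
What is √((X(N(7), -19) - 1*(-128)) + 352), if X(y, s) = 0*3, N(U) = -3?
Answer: 4*√30 ≈ 21.909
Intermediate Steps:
X(y, s) = 0
√((X(N(7), -19) - 1*(-128)) + 352) = √((0 - 1*(-128)) + 352) = √((0 + 128) + 352) = √(128 + 352) = √480 = 4*√30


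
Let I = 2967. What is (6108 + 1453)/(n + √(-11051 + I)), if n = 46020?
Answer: 86989305/529462121 - 7561*I*√2021/1058924242 ≈ 0.1643 - 0.00032099*I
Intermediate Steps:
(6108 + 1453)/(n + √(-11051 + I)) = (6108 + 1453)/(46020 + √(-11051 + 2967)) = 7561/(46020 + √(-8084)) = 7561/(46020 + 2*I*√2021)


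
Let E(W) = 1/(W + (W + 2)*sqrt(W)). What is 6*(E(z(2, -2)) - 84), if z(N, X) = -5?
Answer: 6*(-252*sqrt(5) + 421*I)/(-5*I + 3*sqrt(5)) ≈ -504.43 + 0.57499*I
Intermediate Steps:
E(W) = 1/(W + sqrt(W)*(2 + W)) (E(W) = 1/(W + (2 + W)*sqrt(W)) = 1/(W + sqrt(W)*(2 + W)))
6*(E(z(2, -2)) - 84) = 6*(1/(-5 + (-5)**(3/2) + 2*sqrt(-5)) - 84) = 6*(1/(-5 - 5*I*sqrt(5) + 2*(I*sqrt(5))) - 84) = 6*(1/(-5 - 5*I*sqrt(5) + 2*I*sqrt(5)) - 84) = 6*(1/(-5 - 3*I*sqrt(5)) - 84) = 6*(-84 + 1/(-5 - 3*I*sqrt(5))) = -504 + 6/(-5 - 3*I*sqrt(5))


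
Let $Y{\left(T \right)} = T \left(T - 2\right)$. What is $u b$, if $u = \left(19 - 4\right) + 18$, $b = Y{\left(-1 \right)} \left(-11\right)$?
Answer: $-1089$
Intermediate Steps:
$Y{\left(T \right)} = T \left(-2 + T\right)$
$b = -33$ ($b = - (-2 - 1) \left(-11\right) = \left(-1\right) \left(-3\right) \left(-11\right) = 3 \left(-11\right) = -33$)
$u = 33$ ($u = 15 + 18 = 33$)
$u b = 33 \left(-33\right) = -1089$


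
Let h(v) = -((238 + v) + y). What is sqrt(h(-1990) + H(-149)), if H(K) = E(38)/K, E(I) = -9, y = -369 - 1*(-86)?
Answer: 2*sqrt(11295094)/149 ≈ 45.112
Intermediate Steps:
y = -283 (y = -369 + 86 = -283)
H(K) = -9/K
h(v) = 45 - v (h(v) = -((238 + v) - 283) = -(-45 + v) = 45 - v)
sqrt(h(-1990) + H(-149)) = sqrt((45 - 1*(-1990)) - 9/(-149)) = sqrt((45 + 1990) - 9*(-1/149)) = sqrt(2035 + 9/149) = sqrt(303224/149) = 2*sqrt(11295094)/149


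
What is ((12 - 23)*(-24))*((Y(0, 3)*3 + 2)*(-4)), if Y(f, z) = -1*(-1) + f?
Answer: -5280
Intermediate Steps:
Y(f, z) = 1 + f
((12 - 23)*(-24))*((Y(0, 3)*3 + 2)*(-4)) = ((12 - 23)*(-24))*(((1 + 0)*3 + 2)*(-4)) = (-11*(-24))*((1*3 + 2)*(-4)) = 264*((3 + 2)*(-4)) = 264*(5*(-4)) = 264*(-20) = -5280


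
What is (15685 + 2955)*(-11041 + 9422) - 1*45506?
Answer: -30223666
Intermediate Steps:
(15685 + 2955)*(-11041 + 9422) - 1*45506 = 18640*(-1619) - 45506 = -30178160 - 45506 = -30223666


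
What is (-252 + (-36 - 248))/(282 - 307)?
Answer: 536/25 ≈ 21.440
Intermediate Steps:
(-252 + (-36 - 248))/(282 - 307) = (-252 - 284)/(-25) = -536*(-1/25) = 536/25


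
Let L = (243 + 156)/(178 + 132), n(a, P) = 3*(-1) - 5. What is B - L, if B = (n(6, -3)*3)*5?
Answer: -37599/310 ≈ -121.29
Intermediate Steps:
n(a, P) = -8 (n(a, P) = -3 - 5 = -8)
B = -120 (B = -8*3*5 = -24*5 = -120)
L = 399/310 ≈ 1.2871
B - L = -120 - 1*399/310 = -120 - 399/310 = -37599/310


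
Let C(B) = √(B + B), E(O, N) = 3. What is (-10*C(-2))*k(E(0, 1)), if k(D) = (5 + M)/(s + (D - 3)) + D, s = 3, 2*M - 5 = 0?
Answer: -110*I ≈ -110.0*I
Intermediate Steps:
M = 5/2 (M = 5/2 + (½)*0 = 5/2 + 0 = 5/2 ≈ 2.5000)
k(D) = D + 15/(2*D) (k(D) = (5 + 5/2)/(3 + (D - 3)) + D = 15/(2*(3 + (-3 + D))) + D = 15/(2*D) + D = D + 15/(2*D))
C(B) = √2*√B (C(B) = √(2*B) = √2*√B)
(-10*C(-2))*k(E(0, 1)) = (-10*√2*√(-2))*(3 + (15/2)/3) = (-10*√2*I*√2)*(3 + (15/2)*(⅓)) = (-20*I)*(3 + 5/2) = -20*I*(11/2) = -110*I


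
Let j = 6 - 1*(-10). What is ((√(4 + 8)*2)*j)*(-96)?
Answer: -6144*√3 ≈ -10642.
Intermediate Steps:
j = 16 (j = 6 + 10 = 16)
((√(4 + 8)*2)*j)*(-96) = ((√(4 + 8)*2)*16)*(-96) = ((√12*2)*16)*(-96) = (((2*√3)*2)*16)*(-96) = ((4*√3)*16)*(-96) = (64*√3)*(-96) = -6144*√3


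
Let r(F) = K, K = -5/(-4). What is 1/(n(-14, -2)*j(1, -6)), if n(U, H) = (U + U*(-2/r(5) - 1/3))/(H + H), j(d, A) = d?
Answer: -15/49 ≈ -0.30612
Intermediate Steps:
K = 5/4 (K = -5*(-¼) = 5/4 ≈ 1.2500)
r(F) = 5/4
n(U, H) = -7*U/(15*H) (n(U, H) = (U + U*(-2/5/4 - 1/3))/(H + H) = (U + U*(-2*⅘ - 1*⅓))/((2*H)) = (U + U*(-8/5 - ⅓))*(1/(2*H)) = (U + U*(-29/15))*(1/(2*H)) = (U - 29*U/15)*(1/(2*H)) = (-14*U/15)*(1/(2*H)) = -7*U/(15*H))
1/(n(-14, -2)*j(1, -6)) = 1/(-7/15*(-14)/(-2)*1) = 1/(-7/15*(-14)*(-½)*1) = 1/(-49/15*1) = 1/(-49/15) = -15/49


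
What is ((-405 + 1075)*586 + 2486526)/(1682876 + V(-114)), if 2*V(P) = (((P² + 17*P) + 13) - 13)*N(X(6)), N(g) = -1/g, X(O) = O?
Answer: 5758292/3363909 ≈ 1.7118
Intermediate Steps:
V(P) = -17*P/12 - P²/12 (V(P) = ((((P² + 17*P) + 13) - 13)*(-1/6))/2 = (((13 + P² + 17*P) - 13)*(-1*⅙))/2 = ((P² + 17*P)*(-⅙))/2 = (-17*P/6 - P²/6)/2 = -17*P/12 - P²/12)
((-405 + 1075)*586 + 2486526)/(1682876 + V(-114)) = ((-405 + 1075)*586 + 2486526)/(1682876 - 1/12*(-114)*(17 - 114)) = (670*586 + 2486526)/(1682876 - 1/12*(-114)*(-97)) = (392620 + 2486526)/(1682876 - 1843/2) = 2879146/(3363909/2) = 2879146*(2/3363909) = 5758292/3363909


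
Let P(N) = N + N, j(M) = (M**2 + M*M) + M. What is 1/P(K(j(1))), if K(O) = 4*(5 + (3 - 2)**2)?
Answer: 1/48 ≈ 0.020833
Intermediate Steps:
j(M) = M + 2*M**2 (j(M) = (M**2 + M**2) + M = 2*M**2 + M = M + 2*M**2)
K(O) = 24 (K(O) = 4*(5 + 1**2) = 4*(5 + 1) = 4*6 = 24)
P(N) = 2*N
1/P(K(j(1))) = 1/(2*24) = 1/48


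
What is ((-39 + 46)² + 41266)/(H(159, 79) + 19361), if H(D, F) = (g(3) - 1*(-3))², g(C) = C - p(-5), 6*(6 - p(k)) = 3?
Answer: 33052/15489 ≈ 2.1339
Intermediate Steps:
p(k) = 11/2 (p(k) = 6 - ⅙*3 = 6 - ½ = 11/2)
g(C) = -11/2 + C (g(C) = C - 1*11/2 = C - 11/2 = -11/2 + C)
H(D, F) = ¼ (H(D, F) = ((-11/2 + 3) - 1*(-3))² = (-5/2 + 3)² = (½)² = ¼)
((-39 + 46)² + 41266)/(H(159, 79) + 19361) = ((-39 + 46)² + 41266)/(¼ + 19361) = (7² + 41266)/(77445/4) = (49 + 41266)*(4/77445) = 41315*(4/77445) = 33052/15489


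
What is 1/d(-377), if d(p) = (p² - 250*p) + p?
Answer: 1/236002 ≈ 4.2373e-6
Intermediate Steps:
d(p) = p² - 249*p
1/d(-377) = 1/(-377*(-249 - 377)) = 1/(-377*(-626)) = 1/236002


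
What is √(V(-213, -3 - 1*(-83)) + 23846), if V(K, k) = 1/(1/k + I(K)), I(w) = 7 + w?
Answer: √719506379974/5493 ≈ 154.42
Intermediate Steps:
V(K, k) = 1/(7 + K + 1/k) (V(K, k) = 1/(1/k + (7 + K)) = 1/(7 + K + 1/k))
√(V(-213, -3 - 1*(-83)) + 23846) = √((-3 - 1*(-83))/(1 + (-3 - 1*(-83))*(7 - 213)) + 23846) = √((-3 + 83)/(1 + (-3 + 83)*(-206)) + 23846) = √(80/(1 + 80*(-206)) + 23846) = √(80/(1 - 16480) + 23846) = √(80/(-16479) + 23846) = √(80*(-1/16479) + 23846) = √(-80/16479 + 23846) = √(392958154/16479) = √719506379974/5493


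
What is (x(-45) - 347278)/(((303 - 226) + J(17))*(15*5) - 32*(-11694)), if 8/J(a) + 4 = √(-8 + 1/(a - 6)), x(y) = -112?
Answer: -11569144107770/12651247657869 - 69478000*I*√957/12651247657869 ≈ -0.91447 - 0.00016989*I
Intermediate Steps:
J(a) = 8/(-4 + √(-8 + 1/(-6 + a))) (J(a) = 8/(-4 + √(-8 + 1/(a - 6))) = 8/(-4 + √(-8 + 1/(-6 + a))))
(x(-45) - 347278)/(((303 - 226) + J(17))*(15*5) - 32*(-11694)) = (-112 - 347278)/(((303 - 226) + 8/(-4 + √((49 - 8*17)/(-6 + 17))))*(15*5) - 32*(-11694)) = -347390/((77 + 8/(-4 + √((49 - 136)/11)))*75 + 374208) = -347390/((77 + 8/(-4 + √((1/11)*(-87))))*75 + 374208) = -347390/((77 + 8/(-4 + √(-87/11)))*75 + 374208) = -347390/((77 + 8/(-4 + I*√957/11))*75 + 374208) = -347390/((5775 + 600/(-4 + I*√957/11)) + 374208) = -347390/(379983 + 600/(-4 + I*√957/11))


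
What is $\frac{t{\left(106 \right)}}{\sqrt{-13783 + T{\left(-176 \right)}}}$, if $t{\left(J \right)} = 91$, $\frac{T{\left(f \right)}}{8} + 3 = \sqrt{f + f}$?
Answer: $\frac{91}{\sqrt{-13807 + 32 i \sqrt{22}}} \approx 0.0042091 - 0.77441 i$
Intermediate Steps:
$T{\left(f \right)} = -24 + 8 \sqrt{2} \sqrt{f}$ ($T{\left(f \right)} = -24 + 8 \sqrt{f + f} = -24 + 8 \sqrt{2 f} = -24 + 8 \sqrt{2} \sqrt{f}$)
$\frac{t{\left(106 \right)}}{\sqrt{-13783 + T{\left(-176 \right)}}} = \frac{91}{\sqrt{-13783 - \left(24 - 8 \sqrt{2} \sqrt{-176}\right)}} = \frac{91}{\sqrt{-13783 - \left(24 - 8 \sqrt{2} \cdot 4 i \sqrt{11}\right)}} = \frac{91}{\sqrt{-13783 - \left(24 - 32 i \sqrt{22}\right)}} = \frac{91}{\sqrt{-13807 + 32 i \sqrt{22}}}$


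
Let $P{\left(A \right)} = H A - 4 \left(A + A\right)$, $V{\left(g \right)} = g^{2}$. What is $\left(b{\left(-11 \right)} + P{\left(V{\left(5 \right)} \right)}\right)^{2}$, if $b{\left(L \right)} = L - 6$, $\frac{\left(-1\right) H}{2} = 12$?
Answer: $667489$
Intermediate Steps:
$H = -24$ ($H = \left(-2\right) 12 = -24$)
$P{\left(A \right)} = - 32 A$ ($P{\left(A \right)} = - 24 A - 4 \left(A + A\right) = - 24 A - 4 \cdot 2 A = - 24 A - 8 A = - 32 A$)
$b{\left(L \right)} = -6 + L$ ($b{\left(L \right)} = L - 6 = -6 + L$)
$\left(b{\left(-11 \right)} + P{\left(V{\left(5 \right)} \right)}\right)^{2} = \left(\left(-6 - 11\right) - 32 \cdot 5^{2}\right)^{2} = \left(-17 - 800\right)^{2} = \left(-817\right)^{2} = 667489$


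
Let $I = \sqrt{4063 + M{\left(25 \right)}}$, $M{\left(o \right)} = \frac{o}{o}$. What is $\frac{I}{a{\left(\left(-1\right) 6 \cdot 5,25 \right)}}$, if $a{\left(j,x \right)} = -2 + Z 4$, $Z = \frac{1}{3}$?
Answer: $- 6 \sqrt{254} \approx -95.624$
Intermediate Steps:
$Z = \frac{1}{3} \approx 0.33333$
$M{\left(o \right)} = 1$
$a{\left(j,x \right)} = - \frac{2}{3}$ ($a{\left(j,x \right)} = -2 + \frac{1}{3} \cdot 4 = -2 + \frac{4}{3} = - \frac{2}{3}$)
$I = 4 \sqrt{254}$ ($I = \sqrt{4063 + 1} = \sqrt{4064} = 4 \sqrt{254} \approx 63.75$)
$\frac{I}{a{\left(\left(-1\right) 6 \cdot 5,25 \right)}} = \frac{4 \sqrt{254}}{- \frac{2}{3}} = 4 \sqrt{254} \left(- \frac{3}{2}\right) = - 6 \sqrt{254}$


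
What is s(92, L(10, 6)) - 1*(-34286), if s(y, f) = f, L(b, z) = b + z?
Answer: 34302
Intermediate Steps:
s(92, L(10, 6)) - 1*(-34286) = (10 + 6) - 1*(-34286) = 16 + 34286 = 34302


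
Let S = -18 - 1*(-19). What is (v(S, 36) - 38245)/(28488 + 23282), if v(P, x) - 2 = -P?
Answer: -19122/25885 ≈ -0.73873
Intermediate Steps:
S = 1 (S = -18 + 19 = 1)
v(P, x) = 2 - P
(v(S, 36) - 38245)/(28488 + 23282) = ((2 - 1*1) - 38245)/(28488 + 23282) = ((2 - 1) - 38245)/51770 = (1 - 38245)*(1/51770) = -38244*1/51770 = -19122/25885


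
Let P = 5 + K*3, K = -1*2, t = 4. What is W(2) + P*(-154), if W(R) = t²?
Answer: 170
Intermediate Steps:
K = -2
P = -1 (P = 5 - 2*3 = 5 - 6 = -1)
W(R) = 16 (W(R) = 4² = 16)
W(2) + P*(-154) = 16 - 1*(-154) = 16 + 154 = 170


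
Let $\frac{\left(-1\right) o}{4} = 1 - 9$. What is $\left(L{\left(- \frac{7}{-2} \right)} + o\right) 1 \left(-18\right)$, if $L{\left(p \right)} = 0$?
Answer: $-576$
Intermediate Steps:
$o = 32$ ($o = - 4 \left(1 - 9\right) = \left(-4\right) \left(-8\right) = 32$)
$\left(L{\left(- \frac{7}{-2} \right)} + o\right) 1 \left(-18\right) = \left(0 + 32\right) 1 \left(-18\right) = 32 \left(-18\right) = -576$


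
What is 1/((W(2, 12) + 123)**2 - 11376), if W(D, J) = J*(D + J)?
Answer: 1/73305 ≈ 1.3642e-5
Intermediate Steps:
1/((W(2, 12) + 123)**2 - 11376) = 1/((12*(2 + 12) + 123)**2 - 11376) = 1/((12*14 + 123)**2 - 11376) = 1/((168 + 123)**2 - 11376) = 1/(291**2 - 11376) = 1/(84681 - 11376) = 1/73305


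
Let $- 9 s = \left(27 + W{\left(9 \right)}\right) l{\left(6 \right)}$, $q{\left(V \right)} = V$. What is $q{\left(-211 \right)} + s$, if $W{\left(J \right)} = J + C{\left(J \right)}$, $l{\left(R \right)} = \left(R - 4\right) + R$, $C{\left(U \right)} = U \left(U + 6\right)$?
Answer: $-363$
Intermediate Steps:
$C{\left(U \right)} = U \left(6 + U\right)$
$l{\left(R \right)} = -4 + 2 R$ ($l{\left(R \right)} = \left(-4 + R\right) + R = -4 + 2 R$)
$W{\left(J \right)} = J + J \left(6 + J\right)$
$s = -152$ ($s = - \frac{\left(27 + 9 \left(7 + 9\right)\right) \left(-4 + 2 \cdot 6\right)}{9} = - \frac{\left(27 + 9 \cdot 16\right) \left(-4 + 12\right)}{9} = - \frac{\left(27 + 144\right) 8}{9} = - \frac{171 \cdot 8}{9} = \left(- \frac{1}{9}\right) 1368 = -152$)
$q{\left(-211 \right)} + s = -211 - 152 = -363$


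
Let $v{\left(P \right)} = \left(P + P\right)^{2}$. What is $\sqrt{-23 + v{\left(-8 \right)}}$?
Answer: $\sqrt{233} \approx 15.264$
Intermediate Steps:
$v{\left(P \right)} = 4 P^{2}$ ($v{\left(P \right)} = \left(2 P\right)^{2} = 4 P^{2}$)
$\sqrt{-23 + v{\left(-8 \right)}} = \sqrt{-23 + 4 \left(-8\right)^{2}} = \sqrt{-23 + 4 \cdot 64} = \sqrt{-23 + 256} = \sqrt{233}$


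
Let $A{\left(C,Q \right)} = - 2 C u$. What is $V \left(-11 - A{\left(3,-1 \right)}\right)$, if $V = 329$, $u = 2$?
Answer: $329$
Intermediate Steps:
$A{\left(C,Q \right)} = - 4 C$ ($A{\left(C,Q \right)} = - 2 C 2 = - 4 C$)
$V \left(-11 - A{\left(3,-1 \right)}\right) = 329 \left(-11 - \left(-4\right) 3\right) = 329 \left(-11 - -12\right) = 329 \left(-11 + 12\right) = 329 \cdot 1 = 329$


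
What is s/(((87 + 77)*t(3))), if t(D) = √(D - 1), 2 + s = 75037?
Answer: 75035*√2/328 ≈ 323.52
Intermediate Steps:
s = 75035 (s = -2 + 75037 = 75035)
t(D) = √(-1 + D)
s/(((87 + 77)*t(3))) = 75035/(((87 + 77)*√(-1 + 3))) = 75035/((164*√2)) = 75035*(√2/328) = 75035*√2/328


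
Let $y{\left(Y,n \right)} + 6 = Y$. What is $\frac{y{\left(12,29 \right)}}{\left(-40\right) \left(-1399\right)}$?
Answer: $\frac{3}{27980} \approx 0.00010722$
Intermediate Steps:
$y{\left(Y,n \right)} = -6 + Y$
$\frac{y{\left(12,29 \right)}}{\left(-40\right) \left(-1399\right)} = \frac{-6 + 12}{\left(-40\right) \left(-1399\right)} = \frac{6}{55960} = 6 \cdot \frac{1}{55960} = \frac{3}{27980}$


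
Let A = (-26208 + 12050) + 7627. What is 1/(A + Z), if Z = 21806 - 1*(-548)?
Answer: 1/15823 ≈ 6.3199e-5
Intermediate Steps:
A = -6531 (A = -14158 + 7627 = -6531)
Z = 22354 (Z = 21806 + 548 = 22354)
1/(A + Z) = 1/(-6531 + 22354) = 1/15823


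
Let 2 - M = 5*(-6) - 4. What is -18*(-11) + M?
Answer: 234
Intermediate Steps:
M = 36 (M = 2 - (5*(-6) - 4) = 2 - (-30 - 4) = 2 - 1*(-34) = 2 + 34 = 36)
-18*(-11) + M = -18*(-11) + 36 = 198 + 36 = 234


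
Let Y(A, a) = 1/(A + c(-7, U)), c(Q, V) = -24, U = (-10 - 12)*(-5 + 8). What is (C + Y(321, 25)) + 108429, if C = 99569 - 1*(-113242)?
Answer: 95408281/297 ≈ 3.2124e+5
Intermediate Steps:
U = -66 (U = -22*3 = -66)
C = 212811 (C = 99569 + 113242 = 212811)
Y(A, a) = 1/(-24 + A) (Y(A, a) = 1/(A - 24) = 1/(-24 + A))
(C + Y(321, 25)) + 108429 = (212811 + 1/(-24 + 321)) + 108429 = (212811 + 1/297) + 108429 = 63204868/297 + 108429 = 95408281/297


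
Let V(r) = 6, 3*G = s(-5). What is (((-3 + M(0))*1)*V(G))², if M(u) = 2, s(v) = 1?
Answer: 36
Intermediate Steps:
G = ⅓ (G = (⅓)*1 = ⅓ ≈ 0.33333)
(((-3 + M(0))*1)*V(G))² = (((-3 + 2)*1)*6)² = (-1*1*6)² = (-1*6)² = (-6)² = 36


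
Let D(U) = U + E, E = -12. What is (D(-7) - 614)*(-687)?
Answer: 434871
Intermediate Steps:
D(U) = -12 + U (D(U) = U - 12 = -12 + U)
(D(-7) - 614)*(-687) = ((-12 - 7) - 614)*(-687) = (-19 - 614)*(-687) = -633*(-687) = 434871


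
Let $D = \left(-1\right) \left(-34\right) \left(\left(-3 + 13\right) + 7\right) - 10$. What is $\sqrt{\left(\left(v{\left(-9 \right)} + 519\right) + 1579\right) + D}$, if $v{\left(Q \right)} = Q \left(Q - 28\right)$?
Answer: $\sqrt{2999} \approx 54.763$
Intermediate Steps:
$v{\left(Q \right)} = Q \left(-28 + Q\right)$
$D = 568$ ($D = 34 \left(10 + 7\right) - 10 = 34 \cdot 17 - 10 = 578 - 10 = 568$)
$\sqrt{\left(\left(v{\left(-9 \right)} + 519\right) + 1579\right) + D} = \sqrt{\left(\left(- 9 \left(-28 - 9\right) + 519\right) + 1579\right) + 568} = \sqrt{\left(\left(\left(-9\right) \left(-37\right) + 519\right) + 1579\right) + 568} = \sqrt{\left(\left(333 + 519\right) + 1579\right) + 568} = \sqrt{\left(852 + 1579\right) + 568} = \sqrt{2431 + 568} = \sqrt{2999}$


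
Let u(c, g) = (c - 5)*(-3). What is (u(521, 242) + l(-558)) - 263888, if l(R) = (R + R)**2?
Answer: 980020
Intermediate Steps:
u(c, g) = 15 - 3*c (u(c, g) = (-5 + c)*(-3) = 15 - 3*c)
l(R) = 4*R**2 (l(R) = (2*R)**2 = 4*R**2)
(u(521, 242) + l(-558)) - 263888 = ((15 - 3*521) + 4*(-558)**2) - 263888 = ((15 - 1563) + 4*311364) - 263888 = (-1548 + 1245456) - 263888 = 1243908 - 263888 = 980020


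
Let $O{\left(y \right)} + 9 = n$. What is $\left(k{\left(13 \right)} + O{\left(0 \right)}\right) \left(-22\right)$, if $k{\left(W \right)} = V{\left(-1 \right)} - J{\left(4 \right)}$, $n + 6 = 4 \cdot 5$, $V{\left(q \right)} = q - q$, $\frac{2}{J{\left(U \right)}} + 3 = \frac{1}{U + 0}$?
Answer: $-126$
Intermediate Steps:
$J{\left(U \right)} = \frac{2}{-3 + \frac{1}{U}}$ ($J{\left(U \right)} = \frac{2}{-3 + \frac{1}{U + 0}} = \frac{2}{-3 + \frac{1}{U}}$)
$V{\left(q \right)} = 0$
$n = 14$ ($n = -6 + 4 \cdot 5 = -6 + 20 = 14$)
$O{\left(y \right)} = 5$ ($O{\left(y \right)} = -9 + 14 = 5$)
$k{\left(W \right)} = \frac{8}{11}$ ($k{\left(W \right)} = 0 - \left(-2\right) 4 \frac{1}{-1 + 3 \cdot 4} = 0 - \left(-2\right) 4 \frac{1}{-1 + 12} = 0 - \left(-2\right) 4 \cdot \frac{1}{11} = 0 - - \frac{8}{11} = 0 + \frac{8}{11} = \frac{8}{11}$)
$\left(k{\left(13 \right)} + O{\left(0 \right)}\right) \left(-22\right) = \left(\frac{8}{11} + 5\right) \left(-22\right) = \frac{63}{11} \left(-22\right) = -126$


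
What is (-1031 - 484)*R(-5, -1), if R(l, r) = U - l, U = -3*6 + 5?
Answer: 12120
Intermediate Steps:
U = -13 (U = -18 + 5 = -13)
R(l, r) = -13 - l
(-1031 - 484)*R(-5, -1) = (-1031 - 484)*(-13 - 1*(-5)) = -1515*(-13 + 5) = -1515*(-8) = 12120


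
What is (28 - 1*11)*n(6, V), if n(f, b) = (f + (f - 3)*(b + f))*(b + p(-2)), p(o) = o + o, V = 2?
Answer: -1020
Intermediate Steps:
p(o) = 2*o
n(f, b) = (-4 + b)*(f + (-3 + f)*(b + f)) (n(f, b) = (f + (f - 3)*(b + f))*(b + 2*(-2)) = (f + (-3 + f)*(b + f))*(b - 4) = (f + (-3 + f)*(b + f))*(-4 + b) = (-4 + b)*(f + (-3 + f)*(b + f)))
(28 - 1*11)*n(6, V) = (28 - 1*11)*(-4*6² - 3*2² + 8*6 + 12*2 + 2*6² + 6*2² - 6*2*6) = (28 - 11)*(-4*36 - 3*4 + 48 + 24 + 2*36 + 6*4 - 72) = 17*(-144 - 12 + 48 + 24 + 72 + 24 - 72) = 17*(-60) = -1020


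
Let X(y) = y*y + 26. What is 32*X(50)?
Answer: 80832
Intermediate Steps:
X(y) = 26 + y**2 (X(y) = y**2 + 26 = 26 + y**2)
32*X(50) = 32*(26 + 50**2) = 32*(26 + 2500) = 32*2526 = 80832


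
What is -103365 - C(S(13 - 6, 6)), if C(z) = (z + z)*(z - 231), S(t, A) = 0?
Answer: -103365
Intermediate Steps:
C(z) = 2*z*(-231 + z) (C(z) = (2*z)*(-231 + z) = 2*z*(-231 + z))
-103365 - C(S(13 - 6, 6)) = -103365 - 2*0*(-231 + 0) = -103365 - 2*0*(-231) = -103365 - 1*0 = -103365 + 0 = -103365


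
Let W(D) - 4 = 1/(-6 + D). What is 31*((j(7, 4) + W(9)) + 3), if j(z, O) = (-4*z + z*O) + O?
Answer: 1054/3 ≈ 351.33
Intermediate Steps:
j(z, O) = O - 4*z + O*z (j(z, O) = (-4*z + O*z) + O = O - 4*z + O*z)
W(D) = 4 + 1/(-6 + D)
31*((j(7, 4) + W(9)) + 3) = 31*(((4 - 4*7 + 4*7) + (-23 + 4*9)/(-6 + 9)) + 3) = 31*(((4 - 28 + 28) + (-23 + 36)/3) + 3) = 31*((4 + (1/3)*13) + 3) = 31*((4 + 13/3) + 3) = 31*(25/3 + 3) = 31*(34/3) = 1054/3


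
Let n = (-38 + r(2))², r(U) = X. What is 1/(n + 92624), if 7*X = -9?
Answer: 49/4614201 ≈ 1.0619e-5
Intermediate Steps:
X = -9/7 (X = (⅐)*(-9) = -9/7 ≈ -1.2857)
r(U) = -9/7
n = 75625/49 (n = (-38 - 9/7)² = (-275/7)² = 75625/49 ≈ 1543.4)
1/(n + 92624) = 1/(75625/49 + 92624) = 1/(4614201/49) = 49/4614201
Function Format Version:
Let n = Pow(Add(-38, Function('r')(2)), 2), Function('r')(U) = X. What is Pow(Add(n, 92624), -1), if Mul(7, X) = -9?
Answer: Rational(49, 4614201) ≈ 1.0619e-5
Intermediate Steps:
X = Rational(-9, 7) (X = Mul(Rational(1, 7), -9) = Rational(-9, 7) ≈ -1.2857)
Function('r')(U) = Rational(-9, 7)
n = Rational(75625, 49) (n = Pow(Add(-38, Rational(-9, 7)), 2) = Pow(Rational(-275, 7), 2) = Rational(75625, 49) ≈ 1543.4)
Pow(Add(n, 92624), -1) = Pow(Add(Rational(75625, 49), 92624), -1) = Pow(Rational(4614201, 49), -1) = Rational(49, 4614201)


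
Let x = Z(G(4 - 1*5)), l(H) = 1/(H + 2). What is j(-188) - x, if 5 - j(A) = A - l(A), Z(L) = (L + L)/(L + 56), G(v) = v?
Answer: 1974707/10230 ≈ 193.03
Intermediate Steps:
l(H) = 1/(2 + H)
Z(L) = 2*L/(56 + L) (Z(L) = (2*L)/(56 + L) = 2*L/(56 + L))
x = -2/55 (x = 2*(4 - 1*5)/(56 + (4 - 1*5)) = 2*(4 - 5)/(56 + (4 - 5)) = 2*(-1)/(56 - 1) = 2*(-1)/55 = 2*(-1)*(1/55) = -2/55 ≈ -0.036364)
j(A) = 5 + 1/(2 + A) - A (j(A) = 5 - (A - 1/(2 + A)) = 5 + (1/(2 + A) - A) = 5 + 1/(2 + A) - A)
j(-188) - x = (1 + (2 - 188)*(5 - 1*(-188)))/(2 - 188) - 1*(-2/55) = (1 - 186*(5 + 188))/(-186) + 2/55 = -(1 - 186*193)/186 + 2/55 = -(1 - 35898)/186 + 2/55 = -1/186*(-35897) + 2/55 = 35897/186 + 2/55 = 1974707/10230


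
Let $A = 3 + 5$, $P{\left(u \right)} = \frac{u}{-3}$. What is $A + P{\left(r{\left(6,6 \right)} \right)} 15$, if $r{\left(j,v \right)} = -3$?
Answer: $23$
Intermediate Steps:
$P{\left(u \right)} = - \frac{u}{3}$ ($P{\left(u \right)} = u \left(- \frac{1}{3}\right) = - \frac{u}{3}$)
$A = 8$
$A + P{\left(r{\left(6,6 \right)} \right)} 15 = 8 + \left(- \frac{1}{3}\right) \left(-3\right) 15 = 8 + 1 \cdot 15 = 8 + 15 = 23$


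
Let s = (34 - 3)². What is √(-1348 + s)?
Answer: 3*I*√43 ≈ 19.672*I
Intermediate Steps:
s = 961 (s = 31² = 961)
√(-1348 + s) = √(-1348 + 961) = √(-387) = 3*I*√43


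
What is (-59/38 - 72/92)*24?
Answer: -24492/437 ≈ -56.046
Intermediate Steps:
(-59/38 - 72/92)*24 = (-59*1/38 - 72*1/92)*24 = (-59/38 - 18/23)*24 = -2041/874*24 = -24492/437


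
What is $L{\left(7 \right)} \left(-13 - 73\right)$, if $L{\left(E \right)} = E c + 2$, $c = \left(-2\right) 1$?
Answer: $1032$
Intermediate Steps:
$c = -2$
$L{\left(E \right)} = 2 - 2 E$ ($L{\left(E \right)} = E \left(-2\right) + 2 = - 2 E + 2 = 2 - 2 E$)
$L{\left(7 \right)} \left(-13 - 73\right) = \left(2 - 14\right) \left(-13 - 73\right) = \left(2 - 14\right) \left(-86\right) = \left(-12\right) \left(-86\right) = 1032$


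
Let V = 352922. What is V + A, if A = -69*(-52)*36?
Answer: 482090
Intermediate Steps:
A = 129168 (A = 3588*36 = 129168)
V + A = 352922 + 129168 = 482090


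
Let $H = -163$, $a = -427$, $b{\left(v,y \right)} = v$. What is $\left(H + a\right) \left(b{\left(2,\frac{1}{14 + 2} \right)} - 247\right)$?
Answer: $144550$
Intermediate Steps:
$\left(H + a\right) \left(b{\left(2,\frac{1}{14 + 2} \right)} - 247\right) = \left(-163 - 427\right) \left(2 - 247\right) = \left(-590\right) \left(-245\right) = 144550$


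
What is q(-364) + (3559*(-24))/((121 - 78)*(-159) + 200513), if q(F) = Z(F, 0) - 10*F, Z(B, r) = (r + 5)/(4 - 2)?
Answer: 352689707/96838 ≈ 3642.1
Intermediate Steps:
Z(B, r) = 5/2 + r/2 (Z(B, r) = (5 + r)/2 = (5 + r)*(½) = 5/2 + r/2)
q(F) = 5/2 - 10*F (q(F) = (5/2 + (½)*0) - 10*F = (5/2 + 0) - 10*F = 5/2 - 10*F)
q(-364) + (3559*(-24))/((121 - 78)*(-159) + 200513) = (5/2 - 10*(-364)) + (3559*(-24))/((121 - 78)*(-159) + 200513) = (5/2 + 3640) - 85416/(43*(-159) + 200513) = 7285/2 - 85416/(-6837 + 200513) = 7285/2 - 85416/193676 = 7285/2 - 85416*1/193676 = 7285/2 - 21354/48419 = 352689707/96838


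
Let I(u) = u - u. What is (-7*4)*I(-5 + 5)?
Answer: 0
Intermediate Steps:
I(u) = 0
(-7*4)*I(-5 + 5) = -7*4*0 = -28*0 = 0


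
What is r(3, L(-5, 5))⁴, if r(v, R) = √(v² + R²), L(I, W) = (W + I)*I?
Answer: 81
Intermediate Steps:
L(I, W) = I*(I + W) (L(I, W) = (I + W)*I = I*(I + W))
r(v, R) = √(R² + v²)
r(3, L(-5, 5))⁴ = (√((-5*(-5 + 5))² + 3²))⁴ = (√((-5*0)² + 9))⁴ = (√(0² + 9))⁴ = (√(0 + 9))⁴ = (√9)⁴ = 3⁴ = 81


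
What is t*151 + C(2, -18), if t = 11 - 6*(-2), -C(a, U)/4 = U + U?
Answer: 3617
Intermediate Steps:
C(a, U) = -8*U (C(a, U) = -4*(U + U) = -8*U)
t = 23 (t = 11 + 12 = 23)
t*151 + C(2, -18) = 23*151 - 8*(-18) = 3473 + 144 = 3617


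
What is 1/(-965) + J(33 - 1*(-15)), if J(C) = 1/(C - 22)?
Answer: 939/25090 ≈ 0.037425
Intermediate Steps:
J(C) = 1/(-22 + C)
1/(-965) + J(33 - 1*(-15)) = 1/(-965) + 1/(-22 + (33 - 1*(-15))) = -1/965 + 1/(-22 + (33 + 15)) = -1/965 + 1/(-22 + 48) = -1/965 + 1/26 = 939/25090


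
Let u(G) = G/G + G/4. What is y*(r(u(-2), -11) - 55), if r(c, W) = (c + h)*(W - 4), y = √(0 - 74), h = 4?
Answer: -245*I*√74/2 ≈ -1053.8*I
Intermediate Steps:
y = I*√74 (y = √(-74) = I*√74 ≈ 8.6023*I)
u(G) = 1 + G/4 (u(G) = 1 + G*(¼) = 1 + G/4)
r(c, W) = (-4 + W)*(4 + c) (r(c, W) = (c + 4)*(W - 4) = (4 + c)*(-4 + W) = (-4 + W)*(4 + c))
y*(r(u(-2), -11) - 55) = (I*√74)*((-16 - 4*(1 + (¼)*(-2)) + 4*(-11) - 11*(1 + (¼)*(-2))) - 55) = (I*√74)*((-16 - 4*(1 - ½) - 44 - 11*(1 - ½)) - 55) = (I*√74)*((-16 - 4*½ - 44 - 11*½) - 55) = (I*√74)*((-16 - 2 - 44 - 11/2) - 55) = (I*√74)*(-135/2 - 55) = (I*√74)*(-245/2) = -245*I*√74/2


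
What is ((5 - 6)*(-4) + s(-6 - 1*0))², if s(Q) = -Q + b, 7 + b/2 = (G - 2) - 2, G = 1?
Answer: 100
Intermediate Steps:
b = -20 (b = -14 + 2*((1 - 2) - 2) = -14 + 2*(-1 - 2) = -14 + 2*(-3) = -14 - 6 = -20)
s(Q) = -20 - Q (s(Q) = -Q - 20 = -20 - Q)
((5 - 6)*(-4) + s(-6 - 1*0))² = ((5 - 6)*(-4) + (-20 - (-6 - 1*0)))² = (-1*(-4) + (-20 - (-6 + 0)))² = (4 + (-20 - 1*(-6)))² = (4 + (-20 + 6))² = (4 - 14)² = (-10)² = 100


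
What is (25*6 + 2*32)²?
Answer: 45796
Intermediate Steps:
(25*6 + 2*32)² = (150 + 64)² = 214² = 45796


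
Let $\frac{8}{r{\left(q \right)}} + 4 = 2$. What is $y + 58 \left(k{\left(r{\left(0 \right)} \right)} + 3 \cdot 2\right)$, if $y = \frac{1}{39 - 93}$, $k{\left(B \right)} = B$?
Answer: $\frac{6263}{54} \approx 115.98$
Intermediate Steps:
$r{\left(q \right)} = -4$ ($r{\left(q \right)} = \frac{8}{-4 + 2} = \frac{8}{-2} = 8 \left(- \frac{1}{2}\right) = -4$)
$y = - \frac{1}{54}$ ($y = \frac{1}{-54} = - \frac{1}{54} \approx -0.018519$)
$y + 58 \left(k{\left(r{\left(0 \right)} \right)} + 3 \cdot 2\right) = - \frac{1}{54} + 58 \left(-4 + 3 \cdot 2\right) = - \frac{1}{54} + 58 \left(-4 + 6\right) = - \frac{1}{54} + 58 \cdot 2 = - \frac{1}{54} + 116 = \frac{6263}{54}$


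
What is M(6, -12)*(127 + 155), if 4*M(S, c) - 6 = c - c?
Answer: 423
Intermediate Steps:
M(S, c) = 3/2 (M(S, c) = 3/2 + (c - c)/4 = 3/2 + (1/4)*0 = 3/2 + 0 = 3/2)
M(6, -12)*(127 + 155) = 3*(127 + 155)/2 = (3/2)*282 = 423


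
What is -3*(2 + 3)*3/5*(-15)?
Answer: 135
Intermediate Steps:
-3*(2 + 3)*3/5*(-15) = -15*3*(⅕)*(-15) = -15*3/5*(-15) = -3*3*(-15) = -9*(-15) = 135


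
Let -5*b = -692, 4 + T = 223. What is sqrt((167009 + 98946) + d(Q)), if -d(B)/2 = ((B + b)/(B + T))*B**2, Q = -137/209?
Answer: 2*sqrt(37800448140850825670)/23843765 ≈ 515.71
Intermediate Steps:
T = 219 (T = -4 + 223 = 219)
b = 692/5 (b = -1/5*(-692) = 692/5 ≈ 138.40)
Q = -137/209 (Q = -137*1/209 = -137/209 ≈ -0.65550)
d(B) = -2*B**2*(692/5 + B)/(219 + B) (d(B) = -2*(B + 692/5)/(B + 219)*B**2 = -2*(692/5 + B)/(219 + B)*B**2 = -2*B**2*(692/5 + B)/(219 + B))
sqrt((167009 + 98946) + d(Q)) = sqrt((167009 + 98946) + (-137/209)**2*(-1384/5 - 2*(-137/209))/(219 - 137/209)) = sqrt(265955 + 18769*(-1384/5 + 274/209)/(43681*(45634/209))) = sqrt(265955 + (18769/43681)*(209/45634)*(-287886/1045)) = sqrt(265955 - 2701666167/4983346885) = sqrt(1325343319134008/4983346885) = 2*sqrt(37800448140850825670)/23843765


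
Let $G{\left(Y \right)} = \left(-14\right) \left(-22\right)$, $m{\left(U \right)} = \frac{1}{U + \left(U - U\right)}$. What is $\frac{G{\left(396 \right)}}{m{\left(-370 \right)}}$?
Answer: $-113960$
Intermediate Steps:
$m{\left(U \right)} = \frac{1}{U}$ ($m{\left(U \right)} = \frac{1}{U + 0} = \frac{1}{U}$)
$G{\left(Y \right)} = 308$
$\frac{G{\left(396 \right)}}{m{\left(-370 \right)}} = \frac{308}{\frac{1}{-370}} = \frac{308}{- \frac{1}{370}} = 308 \left(-370\right) = -113960$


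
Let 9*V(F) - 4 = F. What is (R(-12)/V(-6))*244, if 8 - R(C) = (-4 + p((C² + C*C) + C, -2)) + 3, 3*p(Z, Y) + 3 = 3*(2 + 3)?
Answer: -5490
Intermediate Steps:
p(Z, Y) = 4 (p(Z, Y) = -1 + (3*(2 + 3))/3 = -1 + (3*5)/3 = -1 + (⅓)*15 = -1 + 5 = 4)
R(C) = 5 (R(C) = 8 - ((-4 + 4) + 3) = 8 - (0 + 3) = 8 - 1*3 = 8 - 3 = 5)
V(F) = 4/9 + F/9
(R(-12)/V(-6))*244 = (5/(4/9 + (⅑)*(-6)))*244 = (5/(4/9 - ⅔))*244 = (5/(-2/9))*244 = (5*(-9/2))*244 = -45/2*244 = -5490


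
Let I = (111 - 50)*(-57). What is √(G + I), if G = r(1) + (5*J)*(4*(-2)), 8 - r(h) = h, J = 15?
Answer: I*√4070 ≈ 63.797*I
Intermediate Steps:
I = -3477 (I = 61*(-57) = -3477)
r(h) = 8 - h
G = -593 (G = (8 - 1*1) + (5*15)*(4*(-2)) = (8 - 1) + 75*(-8) = 7 - 600 = -593)
√(G + I) = √(-593 - 3477) = √(-4070) = I*√4070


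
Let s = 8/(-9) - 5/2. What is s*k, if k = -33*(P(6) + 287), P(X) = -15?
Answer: 91256/3 ≈ 30419.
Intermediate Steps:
s = -61/18 (s = 8*(-⅑) - 5*½ = -8/9 - 5/2 = -61/18 ≈ -3.3889)
k = -8976 (k = -33*(-15 + 287) = -33*272 = -8976)
s*k = -61/18*(-8976) = 91256/3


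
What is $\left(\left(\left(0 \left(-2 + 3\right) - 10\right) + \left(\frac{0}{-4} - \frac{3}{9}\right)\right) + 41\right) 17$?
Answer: $\frac{1564}{3} \approx 521.33$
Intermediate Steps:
$\left(\left(\left(0 \left(-2 + 3\right) - 10\right) + \left(\frac{0}{-4} - \frac{3}{9}\right)\right) + 41\right) 17 = \left(\left(\left(0 \cdot 1 - 10\right) + \left(0 \left(- \frac{1}{4}\right) - \frac{1}{3}\right)\right) + 41\right) 17 = \left(\left(\left(0 - 10\right) + \left(0 - \frac{1}{3}\right)\right) + 41\right) 17 = \left(\left(-10 - \frac{1}{3}\right) + 41\right) 17 = \left(- \frac{31}{3} + 41\right) 17 = \frac{92}{3} \cdot 17 = \frac{1564}{3}$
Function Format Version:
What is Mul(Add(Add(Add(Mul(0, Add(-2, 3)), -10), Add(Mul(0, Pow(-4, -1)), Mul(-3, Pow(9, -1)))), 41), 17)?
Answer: Rational(1564, 3) ≈ 521.33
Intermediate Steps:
Mul(Add(Add(Add(Mul(0, Add(-2, 3)), -10), Add(Mul(0, Pow(-4, -1)), Mul(-3, Pow(9, -1)))), 41), 17) = Mul(Add(Add(Add(Mul(0, 1), -10), Add(Mul(0, Rational(-1, 4)), Mul(-3, Rational(1, 9)))), 41), 17) = Mul(Add(Add(Add(0, -10), Add(0, Rational(-1, 3))), 41), 17) = Mul(Add(Add(-10, Rational(-1, 3)), 41), 17) = Mul(Add(Rational(-31, 3), 41), 17) = Mul(Rational(92, 3), 17) = Rational(1564, 3)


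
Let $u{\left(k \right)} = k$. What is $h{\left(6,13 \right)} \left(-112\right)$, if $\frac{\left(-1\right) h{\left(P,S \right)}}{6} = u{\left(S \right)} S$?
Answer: $113568$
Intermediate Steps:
$h{\left(P,S \right)} = - 6 S^{2}$ ($h{\left(P,S \right)} = - 6 S S = - 6 S^{2}$)
$h{\left(6,13 \right)} \left(-112\right) = - 6 \cdot 13^{2} \left(-112\right) = \left(-6\right) 169 \left(-112\right) = \left(-1014\right) \left(-112\right) = 113568$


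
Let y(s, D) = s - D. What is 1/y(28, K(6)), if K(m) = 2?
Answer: 1/26 ≈ 0.038462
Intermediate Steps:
1/y(28, K(6)) = 1/(28 - 1*2) = 1/(28 - 2) = 1/26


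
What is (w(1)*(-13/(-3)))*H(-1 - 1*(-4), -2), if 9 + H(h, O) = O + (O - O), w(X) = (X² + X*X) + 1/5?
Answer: -1573/15 ≈ -104.87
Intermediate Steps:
w(X) = ⅕ + 2*X² (w(X) = (X² + X²) + ⅕ = 2*X² + ⅕ = ⅕ + 2*X²)
H(h, O) = -9 + O (H(h, O) = -9 + (O + (O - O)) = -9 + (O + 0) = -9 + O)
(w(1)*(-13/(-3)))*H(-1 - 1*(-4), -2) = ((⅕ + 2*1²)*(-13/(-3)))*(-9 - 2) = ((⅕ + 2*1)*(-13*(-⅓)))*(-11) = ((⅕ + 2)*(13/3))*(-11) = ((11/5)*(13/3))*(-11) = (143/15)*(-11) = -1573/15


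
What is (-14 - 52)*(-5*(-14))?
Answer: -4620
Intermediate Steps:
(-14 - 52)*(-5*(-14)) = -66*70 = -4620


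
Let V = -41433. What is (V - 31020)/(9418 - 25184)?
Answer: 72453/15766 ≈ 4.5955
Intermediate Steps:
(V - 31020)/(9418 - 25184) = (-41433 - 31020)/(9418 - 25184) = -72453/(-15766) = -72453*(-1/15766) = 72453/15766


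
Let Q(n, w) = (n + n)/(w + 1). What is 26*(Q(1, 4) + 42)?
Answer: 5512/5 ≈ 1102.4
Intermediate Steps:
Q(n, w) = 2*n/(1 + w) (Q(n, w) = (2*n)/(1 + w) = 2*n/(1 + w))
26*(Q(1, 4) + 42) = 26*(2*1/(1 + 4) + 42) = 26*(2*1/5 + 42) = 26*(2*1*(⅕) + 42) = 26*(⅖ + 42) = 26*(212/5) = 5512/5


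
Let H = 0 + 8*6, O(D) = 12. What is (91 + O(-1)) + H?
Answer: 151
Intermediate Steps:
H = 48 (H = 0 + 48 = 48)
(91 + O(-1)) + H = (91 + 12) + 48 = 103 + 48 = 151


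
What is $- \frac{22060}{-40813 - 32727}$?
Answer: $\frac{1103}{3677} \approx 0.29997$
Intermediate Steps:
$- \frac{22060}{-40813 - 32727} = - \frac{22060}{-73540} = \left(-22060\right) \left(- \frac{1}{73540}\right) = \frac{1103}{3677}$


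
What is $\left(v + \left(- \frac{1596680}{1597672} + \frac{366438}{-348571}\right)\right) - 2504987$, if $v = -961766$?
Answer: $- \frac{241330407561160344}{69612765839} \approx -3.4668 \cdot 10^{6}$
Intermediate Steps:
$\left(v + \left(- \frac{1596680}{1597672} + \frac{366438}{-348571}\right)\right) - 2504987 = \left(-961766 + \left(- \frac{1596680}{1597672} + \frac{366438}{-348571}\right)\right) - 2504987 = \left(-961766 + \left(\left(-1596680\right) \frac{1}{1597672} + 366438 \left(- \frac{1}{348571}\right)\right)\right) - 2504987 = \left(-961766 - \frac{142750509577}{69612765839}\right) - 2504987 = - \frac{66951334100421251}{69612765839} - 2504987 = - \frac{241330407561160344}{69612765839}$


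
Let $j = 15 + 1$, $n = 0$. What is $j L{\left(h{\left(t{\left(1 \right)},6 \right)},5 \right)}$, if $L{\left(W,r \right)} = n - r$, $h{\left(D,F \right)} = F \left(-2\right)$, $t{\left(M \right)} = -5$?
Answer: $-80$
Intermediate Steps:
$h{\left(D,F \right)} = - 2 F$
$L{\left(W,r \right)} = - r$ ($L{\left(W,r \right)} = 0 - r = - r$)
$j = 16$
$j L{\left(h{\left(t{\left(1 \right)},6 \right)},5 \right)} = 16 \left(\left(-1\right) 5\right) = 16 \left(-5\right) = -80$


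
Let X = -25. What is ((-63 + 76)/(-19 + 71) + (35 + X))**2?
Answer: 1681/16 ≈ 105.06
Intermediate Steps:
((-63 + 76)/(-19 + 71) + (35 + X))**2 = ((-63 + 76)/(-19 + 71) + (35 - 25))**2 = (13/52 + 10)**2 = (13*(1/52) + 10)**2 = (1/4 + 10)**2 = (41/4)**2 = 1681/16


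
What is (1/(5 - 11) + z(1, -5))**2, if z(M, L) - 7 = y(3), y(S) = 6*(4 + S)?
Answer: 85849/36 ≈ 2384.7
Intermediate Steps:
y(S) = 24 + 6*S
z(M, L) = 49 (z(M, L) = 7 + (24 + 6*3) = 7 + (24 + 18) = 7 + 42 = 49)
(1/(5 - 11) + z(1, -5))**2 = (1/(5 - 11) + 49)**2 = (1/(-6) + 49)**2 = (-1/6 + 49)**2 = (293/6)**2 = 85849/36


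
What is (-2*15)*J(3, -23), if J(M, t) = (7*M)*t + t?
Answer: 15180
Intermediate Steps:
J(M, t) = t + 7*M*t (J(M, t) = 7*M*t + t = t + 7*M*t)
(-2*15)*J(3, -23) = (-2*15)*(-23*(1 + 7*3)) = -(-690)*(1 + 21) = -(-690)*22 = -30*(-506) = 15180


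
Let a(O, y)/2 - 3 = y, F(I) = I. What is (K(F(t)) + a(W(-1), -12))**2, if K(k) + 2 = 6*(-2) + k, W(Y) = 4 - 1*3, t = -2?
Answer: 1156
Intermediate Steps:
W(Y) = 1 (W(Y) = 4 - 3 = 1)
a(O, y) = 6 + 2*y
K(k) = -14 + k (K(k) = -2 + (6*(-2) + k) = -2 + (-12 + k) = -14 + k)
(K(F(t)) + a(W(-1), -12))**2 = ((-14 - 2) + (6 + 2*(-12)))**2 = (-16 + (6 - 24))**2 = (-16 - 18)**2 = (-34)**2 = 1156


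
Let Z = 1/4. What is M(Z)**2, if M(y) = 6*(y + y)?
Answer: 9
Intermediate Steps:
Z = 1/4 ≈ 0.25000
M(y) = 12*y (M(y) = 6*(2*y) = 12*y)
M(Z)**2 = (12*(1/4))**2 = 3**2 = 9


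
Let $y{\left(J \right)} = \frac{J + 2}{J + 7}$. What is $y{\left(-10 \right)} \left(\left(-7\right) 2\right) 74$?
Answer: $- \frac{8288}{3} \approx -2762.7$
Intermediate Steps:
$y{\left(J \right)} = \frac{2 + J}{7 + J}$
$y{\left(-10 \right)} \left(\left(-7\right) 2\right) 74 = \frac{2 - 10}{7 - 10} \left(\left(-7\right) 2\right) 74 = \frac{1}{-3} \left(-8\right) \left(-14\right) 74 = \left(- \frac{1}{3}\right) \left(-8\right) \left(-14\right) 74 = \frac{8}{3} \left(-14\right) 74 = \left(- \frac{112}{3}\right) 74 = - \frac{8288}{3}$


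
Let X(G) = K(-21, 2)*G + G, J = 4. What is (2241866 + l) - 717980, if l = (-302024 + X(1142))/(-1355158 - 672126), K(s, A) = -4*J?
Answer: 1544675012389/1013642 ≈ 1.5239e+6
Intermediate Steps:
K(s, A) = -16 (K(s, A) = -4*4 = -16)
X(G) = -15*G (X(G) = -16*G + G = -15*G)
l = 159577/1013642 (l = (-302024 - 15*1142)/(-1355158 - 672126) = (-302024 - 17130)/(-2027284) = -319154*(-1/2027284) = 159577/1013642 ≈ 0.15743)
(2241866 + l) - 717980 = (2241866 + 159577/1013642) - 717980 = 2272449695549/1013642 - 717980 = 1544675012389/1013642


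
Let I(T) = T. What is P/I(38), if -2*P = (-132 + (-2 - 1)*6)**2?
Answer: -5625/19 ≈ -296.05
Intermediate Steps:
P = -11250 (P = -(-132 + (-2 - 1)*6)**2/2 = -(-132 - 3*6)**2/2 = -(-132 - 18)**2/2 = -1/2*(-150)**2 = -1/2*22500 = -11250)
P/I(38) = -11250/38 = -11250*1/38 = -5625/19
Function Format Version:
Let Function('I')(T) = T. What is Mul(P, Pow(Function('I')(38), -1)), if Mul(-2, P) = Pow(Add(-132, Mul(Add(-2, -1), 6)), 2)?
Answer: Rational(-5625, 19) ≈ -296.05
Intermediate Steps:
P = -11250 (P = Mul(Rational(-1, 2), Pow(Add(-132, Mul(Add(-2, -1), 6)), 2)) = Mul(Rational(-1, 2), Pow(Add(-132, Mul(-3, 6)), 2)) = Mul(Rational(-1, 2), Pow(Add(-132, -18), 2)) = Mul(Rational(-1, 2), Pow(-150, 2)) = Mul(Rational(-1, 2), 22500) = -11250)
Mul(P, Pow(Function('I')(38), -1)) = Mul(-11250, Pow(38, -1)) = Mul(-11250, Rational(1, 38)) = Rational(-5625, 19)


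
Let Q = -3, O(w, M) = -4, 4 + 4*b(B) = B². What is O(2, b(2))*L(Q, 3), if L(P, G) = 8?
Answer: -32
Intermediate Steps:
b(B) = -1 + B²/4
O(2, b(2))*L(Q, 3) = -4*8 = -32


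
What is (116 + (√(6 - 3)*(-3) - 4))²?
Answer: 12571 - 672*√3 ≈ 11407.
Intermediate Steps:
(116 + (√(6 - 3)*(-3) - 4))² = (116 + (√3*(-3) - 4))² = (116 + (-3*√3 - 4))² = (116 + (-4 - 3*√3))² = (112 - 3*√3)²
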